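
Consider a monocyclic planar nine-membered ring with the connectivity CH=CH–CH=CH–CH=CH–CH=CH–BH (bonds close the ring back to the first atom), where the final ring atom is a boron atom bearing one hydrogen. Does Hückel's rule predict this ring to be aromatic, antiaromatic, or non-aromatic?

All ring atoms are sp² and supply a p orbital to the ring (each doubly-bonded ring atom is sp² with one p-orbital electron; the boron has an empty p orbital); the conjugation is uninterrupted.
Adding the contributions, 4 × 2 = 8 from the double-bond units + 0 from the BH atom = 8.
8 is a 4n count (n = 2), so the planar conjugated ring is antiaromatic.

Antiaromatic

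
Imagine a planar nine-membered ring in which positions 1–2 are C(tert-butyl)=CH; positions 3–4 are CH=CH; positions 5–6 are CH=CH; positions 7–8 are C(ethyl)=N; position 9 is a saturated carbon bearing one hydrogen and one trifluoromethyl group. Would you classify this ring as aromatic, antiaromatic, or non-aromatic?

At the CH(trifluoromethyl) position, that saturated carbon is sp³ and has no p orbital in the ring π system; the ring's p-orbital overlap is broken there.
Without a continuous loop of overlapping p orbitals the Hückel electron count never comes into play.

Non-aromatic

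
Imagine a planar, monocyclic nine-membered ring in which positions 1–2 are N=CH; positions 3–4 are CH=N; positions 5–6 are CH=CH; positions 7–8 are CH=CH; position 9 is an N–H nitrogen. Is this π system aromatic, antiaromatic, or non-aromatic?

Aromatic

All ring atoms are sp² and supply a p orbital to the ring (each doubly-bonded ring atom is sp² with one p-orbital electron; each =N– nitrogen is pyridine-type (lone pair in the sp² plane, one electron in the p orbital); the pyrrole-type nitrogen donates its lone pair from the p orbital); the conjugation is uninterrupted.
Counting π electrons: 4 × 2 = 8 from the double-bond units + 2 from the NH atom = 10.
Since 10 = 4·2 + 2, the ring meets the 4n+2 criterion.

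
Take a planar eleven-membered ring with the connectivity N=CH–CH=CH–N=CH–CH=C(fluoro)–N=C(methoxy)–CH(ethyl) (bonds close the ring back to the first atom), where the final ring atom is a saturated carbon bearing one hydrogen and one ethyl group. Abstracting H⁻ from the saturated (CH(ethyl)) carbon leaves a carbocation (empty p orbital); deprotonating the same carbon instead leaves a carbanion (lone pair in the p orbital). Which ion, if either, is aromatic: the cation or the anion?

In either ion the ring is fully conjugated: every atom, including the new sp² carbon, supplies a p orbital.
Cation: 5 × 2 + 0 = 10 π electrons → 4(2)+2, aromatic.
Anion: 5 × 2 + 2 = 12 π electrons → 4(3), antiaromatic.

The cation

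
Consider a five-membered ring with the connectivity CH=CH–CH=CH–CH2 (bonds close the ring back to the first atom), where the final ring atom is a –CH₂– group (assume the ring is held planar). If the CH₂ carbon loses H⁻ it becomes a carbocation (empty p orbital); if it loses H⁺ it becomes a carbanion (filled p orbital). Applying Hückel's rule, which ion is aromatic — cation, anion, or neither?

The anion

Once that carbon is sp², every ring atom has a p orbital and both ions are fully conjugated.
Cation: 2 × 2 + 0 = 4 π electrons → 4(1), antiaromatic.
Anion: 2 × 2 + 2 = 6 π electrons → 4(1)+2, aromatic.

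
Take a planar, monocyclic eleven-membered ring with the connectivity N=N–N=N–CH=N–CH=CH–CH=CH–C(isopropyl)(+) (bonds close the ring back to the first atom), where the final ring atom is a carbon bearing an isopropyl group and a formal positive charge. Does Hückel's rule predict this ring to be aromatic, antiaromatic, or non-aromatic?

The p orbitals form a continuous loop: the double-bond atoms are sp², each contributing one p electron; each sp² =N– keeps its lone pair in-plane and puts one electron into the π system; the carbocation has an empty p orbital. The ring is fully conjugated.
Adding the contributions, 5 × 2 = 10 from the double-bond units + 0 from the C(isopropyl)(+) atom = 10.
That gives a 4n+2 count (10, n = 2).

Aromatic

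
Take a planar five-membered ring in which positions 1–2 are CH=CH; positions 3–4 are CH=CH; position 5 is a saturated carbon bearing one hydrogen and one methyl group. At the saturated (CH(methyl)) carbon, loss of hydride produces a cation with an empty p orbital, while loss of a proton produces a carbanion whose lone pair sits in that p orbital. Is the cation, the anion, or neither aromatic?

In both ions every ring atom is sp² and contributes a p orbital, so both rings are fully conjugated.
Cation: 2 × 2 + 0 = 4 π electrons → 4(1), antiaromatic.
Anion: 2 × 2 + 2 = 6 π electrons → 4(1)+2, aromatic.

The anion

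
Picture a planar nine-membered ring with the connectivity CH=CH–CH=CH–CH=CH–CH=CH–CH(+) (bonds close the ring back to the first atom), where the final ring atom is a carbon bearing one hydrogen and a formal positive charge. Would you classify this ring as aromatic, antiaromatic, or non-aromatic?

Check conjugation: each doubly-bonded ring atom is sp² with one p-orbital electron; the carbocation has an empty p orbital — every position has a p orbital, so the cyclic π system is continuous.
π-electron count: 4 × 2 = 8 from the double-bond units + 0 from the CH(+) atom = 8.
8 is a 4n count (n = 2), so the planar conjugated ring is antiaromatic.

Antiaromatic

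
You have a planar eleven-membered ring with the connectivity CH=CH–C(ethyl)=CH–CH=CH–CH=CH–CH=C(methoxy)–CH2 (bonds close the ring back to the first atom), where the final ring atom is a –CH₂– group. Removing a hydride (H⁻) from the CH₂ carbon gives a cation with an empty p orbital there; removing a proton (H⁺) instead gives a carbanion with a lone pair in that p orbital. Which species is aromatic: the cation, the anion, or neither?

Both ions have a continuous loop of p orbitals — each ring atom is sp².
Cation: 5 × 2 + 0 = 10 π electrons → 4(2)+2, aromatic.
Anion: 5 × 2 + 2 = 12 π electrons → 4(3), antiaromatic.

The cation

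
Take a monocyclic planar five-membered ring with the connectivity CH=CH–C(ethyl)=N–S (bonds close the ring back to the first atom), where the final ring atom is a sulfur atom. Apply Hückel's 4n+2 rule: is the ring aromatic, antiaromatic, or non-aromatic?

Aromatic

Check conjugation: each doubly-bonded ring atom is sp² with one p-orbital electron; each =N– nitrogen is pyridine-type (lone pair in the sp² plane, one electron in the p orbital); the sulfur donates one lone pair from its p orbital — every position has a p orbital, so the cyclic π system is continuous.
π-electron count: 2 × 2 = 4 from the double-bond units + 2 from the S atom = 6.
Since 6 = 4·1 + 2, the ring meets the 4n+2 criterion.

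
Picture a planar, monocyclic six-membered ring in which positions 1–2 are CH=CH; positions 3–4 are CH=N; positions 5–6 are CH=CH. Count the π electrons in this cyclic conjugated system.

Check conjugation: every atom in a ring double bond is sp² and brings one electron to the p orbital; each =N– nitrogen is pyridine-type (lone pair in the sp² plane, one electron in the p orbital) — every position has a p orbital, so the cyclic π system is continuous.
Tallying contributions gives 3 × 2 = 6 from the 3 double-bond units.

6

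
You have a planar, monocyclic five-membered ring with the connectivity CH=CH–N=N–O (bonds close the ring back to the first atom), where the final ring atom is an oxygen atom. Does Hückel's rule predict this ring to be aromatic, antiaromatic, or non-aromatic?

Aromatic

All ring atoms are sp² and supply a p orbital to the ring (the double-bond atoms are sp², each contributing one p electron; each sp² =N– keeps its lone pair in-plane and puts one electron into the π system; the oxygen donates one lone pair from its p orbital); the conjugation is uninterrupted.
Counting π electrons: 2 × 2 = 4 from the double-bond units + 2 from the O atom = 6.
6 = 4(1) + 2, which satisfies Hückel's 4n+2 rule.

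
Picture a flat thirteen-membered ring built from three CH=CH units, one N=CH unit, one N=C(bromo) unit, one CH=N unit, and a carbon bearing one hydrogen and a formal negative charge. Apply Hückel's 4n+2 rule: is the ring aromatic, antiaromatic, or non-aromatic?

Aromatic

Check conjugation: each doubly-bonded ring atom is sp² with one p-orbital electron; each sp² =N– keeps its lone pair in-plane and puts one electron into the π system; the carbanion's lone pair occupies the p orbital — every position has a p orbital, so the cyclic π system is continuous.
Counting π electrons: 6 × 2 = 12 from the double-bond units + 2 from the CH(-) atom = 14.
That gives a 4n+2 count (14, n = 3).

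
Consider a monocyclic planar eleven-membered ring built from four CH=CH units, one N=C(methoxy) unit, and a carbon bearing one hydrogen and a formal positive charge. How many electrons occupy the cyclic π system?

10

The p orbitals form a continuous loop: each doubly-bonded ring atom is sp² with one p-orbital electron; each =N– nitrogen is pyridine-type (lone pair in the sp² plane, one electron in the p orbital); the carbocation has an empty p orbital. The ring is fully conjugated.
Counting π electrons: 5 × 2 = 10 from the double-bond units + 0 from the CH(+) atom = 10.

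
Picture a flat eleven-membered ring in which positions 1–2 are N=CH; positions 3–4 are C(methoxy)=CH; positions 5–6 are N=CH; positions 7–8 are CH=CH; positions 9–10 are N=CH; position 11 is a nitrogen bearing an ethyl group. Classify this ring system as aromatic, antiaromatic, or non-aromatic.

The p orbitals form a continuous loop: each doubly-bonded ring atom is sp² with one p-orbital electron; each =N– nitrogen is pyridine-type (lone pair in the sp² plane, one electron in the p orbital); the pyrrole-type nitrogen donates its lone pair from the p orbital. The ring is fully conjugated.
π-electron count: 5 × 2 = 10 from the double-bond units + 2 from the N(ethyl) atom = 12.
With 12 = 4·3 π electrons, Hückel's rule classifies the planar ring as antiaromatic.

Antiaromatic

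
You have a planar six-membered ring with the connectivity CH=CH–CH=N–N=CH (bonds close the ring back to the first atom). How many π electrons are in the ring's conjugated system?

The p orbitals form a continuous loop: every atom in a ring double bond is sp² and brings one electron to the p orbital; the doubly-bonded nitrogens are pyridine-type — their lone pairs lie in the ring plane, leaving one electron in the p orbital. The ring is fully conjugated.
Adding the contributions, 3 × 2 = 6 from the 3 double-bond units.

6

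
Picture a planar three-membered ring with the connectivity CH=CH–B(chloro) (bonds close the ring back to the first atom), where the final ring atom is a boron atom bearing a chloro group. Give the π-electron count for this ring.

2

Check conjugation: the double-bond atoms are sp², each contributing one p electron; the boron has an empty p orbital — every position has a p orbital, so the cyclic π system is continuous.
π-electron count: 1 × 2 = 2 from the double-bond unit + 0 from the B(chloro) atom = 2.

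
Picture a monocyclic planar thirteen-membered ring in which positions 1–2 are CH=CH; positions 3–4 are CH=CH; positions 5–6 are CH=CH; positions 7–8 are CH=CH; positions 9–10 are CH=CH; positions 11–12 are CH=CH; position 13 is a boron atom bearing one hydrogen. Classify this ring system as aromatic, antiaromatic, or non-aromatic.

The p orbitals form a continuous loop: the double-bond atoms are sp², each contributing one p electron; the boron has an empty p orbital. The ring is fully conjugated.
Tallying contributions gives 6 × 2 = 12 from the double-bond units + 0 from the BH atom = 12.
With 12 = 4·3 π electrons, Hückel's rule classifies the planar ring as antiaromatic.

Antiaromatic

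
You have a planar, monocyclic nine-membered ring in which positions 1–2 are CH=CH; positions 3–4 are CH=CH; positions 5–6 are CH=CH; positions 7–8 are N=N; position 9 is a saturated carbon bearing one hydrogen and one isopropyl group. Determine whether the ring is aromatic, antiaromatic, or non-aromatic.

The CH(isopropyl) position has four σ bonds — that saturated carbon is sp³ and has no p orbital in the ring π system — so the cyclic conjugation is interrupted.
Without a continuous loop of overlapping p orbitals the Hückel electron count never comes into play.

Non-aromatic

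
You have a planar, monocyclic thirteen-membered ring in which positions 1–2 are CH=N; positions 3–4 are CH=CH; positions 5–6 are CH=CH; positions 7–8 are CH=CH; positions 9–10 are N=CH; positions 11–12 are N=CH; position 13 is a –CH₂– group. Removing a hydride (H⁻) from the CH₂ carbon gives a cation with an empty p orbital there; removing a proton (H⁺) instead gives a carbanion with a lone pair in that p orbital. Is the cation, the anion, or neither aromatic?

The anion

Once that carbon is sp², every ring atom has a p orbital and both ions are fully conjugated.
Cation: 6 × 2 + 0 = 12 π electrons → 4(3), antiaromatic.
Anion: 6 × 2 + 2 = 14 π electrons → 4(3)+2, aromatic.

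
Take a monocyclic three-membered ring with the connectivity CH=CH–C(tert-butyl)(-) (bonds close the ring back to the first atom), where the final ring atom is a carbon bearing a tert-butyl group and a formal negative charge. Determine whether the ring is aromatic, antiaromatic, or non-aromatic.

Check conjugation: each doubly-bonded ring atom is sp² with one p-orbital electron; the carbanion's lone pair occupies the p orbital — every position has a p orbital, so the cyclic π system is continuous.
π-electron count: 1 × 2 = 2 from the double-bond unit + 2 from the C(tert-butyl)(-) atom = 4.
4 = 4(1); a planar, fully conjugated 4n system is antiaromatic.

Antiaromatic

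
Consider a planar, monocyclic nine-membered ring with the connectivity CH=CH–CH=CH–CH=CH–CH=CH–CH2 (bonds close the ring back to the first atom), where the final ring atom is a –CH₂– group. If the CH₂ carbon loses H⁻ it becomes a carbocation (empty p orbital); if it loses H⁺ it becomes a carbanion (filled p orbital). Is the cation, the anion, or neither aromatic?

The anion

In either ion the ring is fully conjugated: every atom, including the new sp² carbon, supplies a p orbital.
Cation: 4 × 2 + 0 = 8 π electrons → 4(2), antiaromatic.
Anion: 4 × 2 + 2 = 10 π electrons → 4(2)+2, aromatic.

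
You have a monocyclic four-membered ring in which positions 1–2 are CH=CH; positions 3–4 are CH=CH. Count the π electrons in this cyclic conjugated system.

Every ring atom contributes a p orbital perpendicular to the ring (each doubly-bonded ring atom is sp² with one p-orbital electron), so the π system is cyclic and fully conjugated.
π-electron count: 2 × 2 = 4 from the 2 double-bond units.
(This ring is cyclobutadiene.)

4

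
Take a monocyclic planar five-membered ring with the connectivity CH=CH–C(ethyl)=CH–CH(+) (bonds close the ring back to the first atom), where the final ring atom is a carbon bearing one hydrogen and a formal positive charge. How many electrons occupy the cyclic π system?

4

Every ring atom contributes a p orbital perpendicular to the ring (the double-bond atoms are sp², each contributing one p electron; the carbocation has an empty p orbital), so the π system is cyclic and fully conjugated.
Counting π electrons: 2 × 2 = 4 from the double-bond units + 0 from the CH(+) atom = 4.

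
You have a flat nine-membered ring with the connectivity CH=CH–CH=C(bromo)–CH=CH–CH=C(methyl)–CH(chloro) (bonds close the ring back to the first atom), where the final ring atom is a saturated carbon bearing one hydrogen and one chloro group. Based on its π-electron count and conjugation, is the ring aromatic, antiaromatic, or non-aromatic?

At the CH(chloro) position, that saturated carbon is sp³ and has no p orbital in the ring π system; the ring's p-orbital overlap is broken there.
Broken conjugation rules out both aromaticity and antiaromaticity.

Non-aromatic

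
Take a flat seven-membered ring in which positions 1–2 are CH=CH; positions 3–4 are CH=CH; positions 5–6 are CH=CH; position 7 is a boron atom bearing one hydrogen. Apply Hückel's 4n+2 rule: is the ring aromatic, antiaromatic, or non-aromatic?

Every ring atom contributes a p orbital perpendicular to the ring (the double-bond atoms are sp², each contributing one p electron; the boron has an empty p orbital), so the π system is cyclic and fully conjugated.
Adding the contributions, 3 × 2 = 6 from the double-bond units + 0 from the BH atom = 6.
With 6 π electrons (n = 1), the Hückel 4n+2 condition holds.

Aromatic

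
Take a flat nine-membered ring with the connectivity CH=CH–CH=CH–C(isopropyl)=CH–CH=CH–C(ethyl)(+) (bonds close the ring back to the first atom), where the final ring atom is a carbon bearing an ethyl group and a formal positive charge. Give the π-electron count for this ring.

8

Every ring atom contributes a p orbital perpendicular to the ring (each doubly-bonded ring atom is sp² with one p-orbital electron; the carbocation has an empty p orbital), so the π system is cyclic and fully conjugated.
π-electron count: 4 × 2 = 8 from the double-bond units + 0 from the C(ethyl)(+) atom = 8.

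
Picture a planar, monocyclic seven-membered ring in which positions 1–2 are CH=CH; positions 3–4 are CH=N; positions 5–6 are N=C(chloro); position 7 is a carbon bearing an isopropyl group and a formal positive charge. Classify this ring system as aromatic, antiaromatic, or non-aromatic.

Aromatic

Every ring atom contributes a p orbital perpendicular to the ring (the double-bond atoms are sp², each contributing one p electron; each sp² =N– keeps its lone pair in-plane and puts one electron into the π system; the carbocation has an empty p orbital), so the π system is cyclic and fully conjugated.
Tallying contributions gives 3 × 2 = 6 from the double-bond units + 0 from the C(isopropyl)(+) atom = 6.
With 6 π electrons (n = 1), the Hückel 4n+2 condition holds.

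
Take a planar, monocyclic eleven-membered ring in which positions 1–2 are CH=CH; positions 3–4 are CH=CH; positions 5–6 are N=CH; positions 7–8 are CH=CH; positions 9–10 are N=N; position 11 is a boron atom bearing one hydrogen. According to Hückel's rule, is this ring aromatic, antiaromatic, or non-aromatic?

The p orbitals form a continuous loop: the double-bond atoms are sp², each contributing one p electron; the doubly-bonded nitrogens are pyridine-type — their lone pairs lie in the ring plane, leaving one electron in the p orbital; the boron has an empty p orbital. The ring is fully conjugated.
Counting π electrons: 5 × 2 = 10 from the double-bond units + 0 from the BH atom = 10.
Since 10 = 4·2 + 2, the ring meets the 4n+2 criterion.

Aromatic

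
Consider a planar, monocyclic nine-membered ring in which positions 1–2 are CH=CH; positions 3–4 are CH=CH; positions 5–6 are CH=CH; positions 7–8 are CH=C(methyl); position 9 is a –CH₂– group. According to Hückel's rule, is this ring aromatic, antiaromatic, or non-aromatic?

At the CH2 position, the tetrahedral CH₂ carbon is sp³ and has no p orbital in the ring π system; the ring's p-orbital overlap is broken there.
Hückel's rule only applies to fully conjugated rings, so this one is simply non-aromatic.

Non-aromatic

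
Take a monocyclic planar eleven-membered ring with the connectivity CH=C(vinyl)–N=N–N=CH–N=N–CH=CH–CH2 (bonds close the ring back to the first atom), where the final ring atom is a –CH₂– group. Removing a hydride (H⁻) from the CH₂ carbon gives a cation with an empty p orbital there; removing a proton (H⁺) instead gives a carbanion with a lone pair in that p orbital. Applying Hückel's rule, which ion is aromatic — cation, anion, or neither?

Both ions have a continuous loop of p orbitals — each ring atom is sp².
Cation: 5 × 2 + 0 = 10 π electrons → 4(2)+2, aromatic.
Anion: 5 × 2 + 2 = 12 π electrons → 4(3), antiaromatic.

The cation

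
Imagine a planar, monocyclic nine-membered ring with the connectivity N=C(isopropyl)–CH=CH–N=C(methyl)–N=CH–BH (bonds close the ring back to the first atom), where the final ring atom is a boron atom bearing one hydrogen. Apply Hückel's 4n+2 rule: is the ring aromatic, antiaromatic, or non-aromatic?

All ring atoms are sp² and supply a p orbital to the ring (each doubly-bonded ring atom is sp² with one p-orbital electron; the doubly-bonded nitrogens are pyridine-type — their lone pairs lie in the ring plane, leaving one electron in the p orbital; the boron has an empty p orbital); the conjugation is uninterrupted.
π-electron count: 4 × 2 = 8 from the double-bond units + 0 from the BH atom = 8.
8 = 4(2); a planar, fully conjugated 4n system is antiaromatic.

Antiaromatic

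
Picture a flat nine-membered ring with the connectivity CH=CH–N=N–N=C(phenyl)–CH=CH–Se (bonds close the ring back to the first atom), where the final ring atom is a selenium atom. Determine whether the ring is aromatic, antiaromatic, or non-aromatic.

Aromatic

Every ring atom contributes a p orbital perpendicular to the ring (each doubly-bonded ring atom is sp² with one p-orbital electron; the doubly-bonded nitrogens are pyridine-type — their lone pairs lie in the ring plane, leaving one electron in the p orbital; the selenium donates one lone pair from its p orbital), so the π system is cyclic and fully conjugated.
π-electron count: 4 × 2 = 8 from the double-bond units + 2 from the Se atom = 10.
10 = 4(2) + 2, which satisfies Hückel's 4n+2 rule.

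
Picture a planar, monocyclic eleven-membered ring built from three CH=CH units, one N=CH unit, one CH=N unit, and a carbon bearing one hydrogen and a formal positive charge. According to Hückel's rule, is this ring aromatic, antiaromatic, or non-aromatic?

All ring atoms are sp² and supply a p orbital to the ring (the double-bond atoms are sp², each contributing one p electron; the doubly-bonded nitrogens are pyridine-type — their lone pairs lie in the ring plane, leaving one electron in the p orbital; the carbocation has an empty p orbital); the conjugation is uninterrupted.
π-electron count: 5 × 2 = 10 from the double-bond units + 0 from the CH(+) atom = 10.
Since 10 = 4·2 + 2, the ring meets the 4n+2 criterion.

Aromatic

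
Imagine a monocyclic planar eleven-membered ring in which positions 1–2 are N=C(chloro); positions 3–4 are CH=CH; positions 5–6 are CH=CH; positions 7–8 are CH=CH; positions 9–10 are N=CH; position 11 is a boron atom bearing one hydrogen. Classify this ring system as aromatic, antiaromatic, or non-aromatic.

Every ring atom contributes a p orbital perpendicular to the ring (each doubly-bonded ring atom is sp² with one p-orbital electron; each =N– nitrogen is pyridine-type (lone pair in the sp² plane, one electron in the p orbital); the boron has an empty p orbital), so the π system is cyclic and fully conjugated.
Adding the contributions, 5 × 2 = 10 from the double-bond units + 0 from the BH atom = 10.
10 = 4(2) + 2, which satisfies Hückel's 4n+2 rule.

Aromatic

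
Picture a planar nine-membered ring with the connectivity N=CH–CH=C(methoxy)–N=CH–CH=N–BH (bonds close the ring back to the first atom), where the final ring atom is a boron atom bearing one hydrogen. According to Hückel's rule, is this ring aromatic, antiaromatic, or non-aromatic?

Antiaromatic

Every ring atom contributes a p orbital perpendicular to the ring (the double-bond atoms are sp², each contributing one p electron; the doubly-bonded nitrogens are pyridine-type — their lone pairs lie in the ring plane, leaving one electron in the p orbital; the boron has an empty p orbital), so the π system is cyclic and fully conjugated.
Counting π electrons: 4 × 2 = 8 from the double-bond units + 0 from the BH atom = 8.
With 8 = 4·2 π electrons, Hückel's rule classifies the planar ring as antiaromatic.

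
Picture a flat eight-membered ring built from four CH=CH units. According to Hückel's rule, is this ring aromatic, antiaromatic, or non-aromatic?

Antiaromatic

The p orbitals form a continuous loop: each doubly-bonded ring atom is sp² with one p-orbital electron. The ring is fully conjugated.
π-electron count: 4 × 2 = 8 from the 4 double-bond units.
8 is a 4n count (n = 2), so the planar conjugated ring is antiaromatic.
(The species described is cyclooctatetraene.)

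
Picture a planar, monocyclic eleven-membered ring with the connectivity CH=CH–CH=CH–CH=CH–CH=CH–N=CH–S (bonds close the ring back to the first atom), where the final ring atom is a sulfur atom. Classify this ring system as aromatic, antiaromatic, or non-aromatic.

All ring atoms are sp² and supply a p orbital to the ring (every atom in a ring double bond is sp² and brings one electron to the p orbital; the doubly-bonded nitrogens are pyridine-type — their lone pairs lie in the ring plane, leaving one electron in the p orbital; the sulfur donates one lone pair from its p orbital); the conjugation is uninterrupted.
Counting π electrons: 5 × 2 = 10 from the double-bond units + 2 from the S atom = 12.
A 4n π count (12, n = 3) in a planar conjugated ring means antiaromatic.

Antiaromatic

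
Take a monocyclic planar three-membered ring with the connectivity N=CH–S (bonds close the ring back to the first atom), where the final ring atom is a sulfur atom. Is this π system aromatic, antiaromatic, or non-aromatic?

All ring atoms are sp² and supply a p orbital to the ring (the double-bond atoms are sp², each contributing one p electron; each sp² =N– keeps its lone pair in-plane and puts one electron into the π system; the sulfur donates one lone pair from its p orbital); the conjugation is uninterrupted.
π-electron count: 1 × 2 = 2 from the double-bond unit + 2 from the S atom = 4.
4 is a 4n count (n = 1), so the planar conjugated ring is antiaromatic.

Antiaromatic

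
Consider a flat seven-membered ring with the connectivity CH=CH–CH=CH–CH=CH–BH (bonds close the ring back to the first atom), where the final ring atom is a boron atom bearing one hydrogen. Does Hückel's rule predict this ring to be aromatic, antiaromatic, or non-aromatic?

Check conjugation: each doubly-bonded ring atom is sp² with one p-orbital electron; the boron has an empty p orbital — every position has a p orbital, so the cyclic π system is continuous.
π-electron count: 3 × 2 = 6 from the double-bond units + 0 from the BH atom = 6.
With 6 π electrons (n = 1), the Hückel 4n+2 condition holds.

Aromatic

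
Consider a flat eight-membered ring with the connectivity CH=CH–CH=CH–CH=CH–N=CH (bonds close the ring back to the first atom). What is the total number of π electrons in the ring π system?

8

Every ring atom contributes a p orbital perpendicular to the ring (every atom in a ring double bond is sp² and brings one electron to the p orbital; each sp² =N– keeps its lone pair in-plane and puts one electron into the π system), so the π system is cyclic and fully conjugated.
Tallying contributions gives 4 × 2 = 8 from the 4 double-bond units.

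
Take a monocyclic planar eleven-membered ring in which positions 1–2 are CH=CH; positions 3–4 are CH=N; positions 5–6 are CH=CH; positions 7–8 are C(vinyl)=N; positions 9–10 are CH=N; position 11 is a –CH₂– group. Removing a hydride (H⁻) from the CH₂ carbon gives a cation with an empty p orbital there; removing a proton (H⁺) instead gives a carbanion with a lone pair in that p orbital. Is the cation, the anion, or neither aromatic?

Once that carbon is sp², every ring atom has a p orbital and both ions are fully conjugated.
Cation: 5 × 2 + 0 = 10 π electrons → 4(2)+2, aromatic.
Anion: 5 × 2 + 2 = 12 π electrons → 4(3), antiaromatic.

The cation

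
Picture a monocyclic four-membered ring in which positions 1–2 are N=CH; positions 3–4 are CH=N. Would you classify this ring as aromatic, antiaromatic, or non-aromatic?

All ring atoms are sp² and supply a p orbital to the ring (the double-bond atoms are sp², each contributing one p electron; the doubly-bonded nitrogens are pyridine-type — their lone pairs lie in the ring plane, leaving one electron in the p orbital); the conjugation is uninterrupted.
Counting π electrons: 2 × 2 = 4 from the 2 double-bond units.
4 is a 4n count (n = 1), so the planar conjugated ring is antiaromatic.

Antiaromatic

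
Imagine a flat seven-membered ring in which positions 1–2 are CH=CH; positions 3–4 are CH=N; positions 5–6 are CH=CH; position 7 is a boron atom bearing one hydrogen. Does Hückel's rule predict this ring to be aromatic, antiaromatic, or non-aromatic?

The p orbitals form a continuous loop: each doubly-bonded ring atom is sp² with one p-orbital electron; each sp² =N– keeps its lone pair in-plane and puts one electron into the π system; the boron has an empty p orbital. The ring is fully conjugated.
Counting π electrons: 3 × 2 = 6 from the double-bond units + 0 from the BH atom = 6.
That gives a 4n+2 count (6, n = 1).

Aromatic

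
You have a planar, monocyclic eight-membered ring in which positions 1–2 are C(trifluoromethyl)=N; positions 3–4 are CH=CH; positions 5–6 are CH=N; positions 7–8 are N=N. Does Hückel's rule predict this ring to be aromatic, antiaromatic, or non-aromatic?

Every ring atom contributes a p orbital perpendicular to the ring (each doubly-bonded ring atom is sp² with one p-orbital electron; each =N– nitrogen is pyridine-type (lone pair in the sp² plane, one electron in the p orbital)), so the π system is cyclic and fully conjugated.
Counting π electrons: 4 × 2 = 8 from the 4 double-bond units.
8 is a 4n count (n = 2), so the planar conjugated ring is antiaromatic.

Antiaromatic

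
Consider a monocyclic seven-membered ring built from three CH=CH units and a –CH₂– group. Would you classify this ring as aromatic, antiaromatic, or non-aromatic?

The CH2 position has four σ bonds — the tetrahedral CH₂ carbon is sp³ and has no p orbital in the ring π system — so the cyclic conjugation is interrupted.
A ring that is not fully conjugated cannot be aromatic or antiaromatic regardless of its π-electron count.

Non-aromatic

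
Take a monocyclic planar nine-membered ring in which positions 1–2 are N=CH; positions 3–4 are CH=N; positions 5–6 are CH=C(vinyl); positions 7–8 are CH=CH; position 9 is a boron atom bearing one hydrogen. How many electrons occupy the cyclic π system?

8

The p orbitals form a continuous loop: every atom in a ring double bond is sp² and brings one electron to the p orbital; the doubly-bonded nitrogens are pyridine-type — their lone pairs lie in the ring plane, leaving one electron in the p orbital; the boron has an empty p orbital. The ring is fully conjugated.
Counting π electrons: 4 × 2 = 8 from the double-bond units + 0 from the BH atom = 8.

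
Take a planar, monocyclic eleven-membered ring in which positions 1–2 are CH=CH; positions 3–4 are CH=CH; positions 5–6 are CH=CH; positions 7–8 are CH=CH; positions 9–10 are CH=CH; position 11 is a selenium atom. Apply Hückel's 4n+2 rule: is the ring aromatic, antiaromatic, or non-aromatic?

Antiaromatic

Check conjugation: each doubly-bonded ring atom is sp² with one p-orbital electron; the selenium donates one lone pair from its p orbital — every position has a p orbital, so the cyclic π system is continuous.
Adding the contributions, 5 × 2 = 10 from the double-bond units + 2 from the Se atom = 12.
With 12 = 4·3 π electrons, Hückel's rule classifies the planar ring as antiaromatic.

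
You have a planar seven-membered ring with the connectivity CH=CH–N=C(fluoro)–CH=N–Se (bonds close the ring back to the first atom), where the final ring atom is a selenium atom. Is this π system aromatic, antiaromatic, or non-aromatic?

Antiaromatic

Every ring atom contributes a p orbital perpendicular to the ring (each doubly-bonded ring atom is sp² with one p-orbital electron; each sp² =N– keeps its lone pair in-plane and puts one electron into the π system; the selenium donates one lone pair from its p orbital), so the π system is cyclic and fully conjugated.
π-electron count: 3 × 2 = 6 from the double-bond units + 2 from the Se atom = 8.
With 8 = 4·2 π electrons, Hückel's rule classifies the planar ring as antiaromatic.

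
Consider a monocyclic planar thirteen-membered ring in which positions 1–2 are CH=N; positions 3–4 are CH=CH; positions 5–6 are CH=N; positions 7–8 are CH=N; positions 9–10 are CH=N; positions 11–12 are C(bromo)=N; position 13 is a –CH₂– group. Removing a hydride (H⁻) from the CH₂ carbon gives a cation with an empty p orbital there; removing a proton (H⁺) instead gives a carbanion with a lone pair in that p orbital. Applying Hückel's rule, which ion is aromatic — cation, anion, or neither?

The anion

Both ions have a continuous loop of p orbitals — each ring atom is sp².
Cation: 6 × 2 + 0 = 12 π electrons → 4(3), antiaromatic.
Anion: 6 × 2 + 2 = 14 π electrons → 4(3)+2, aromatic.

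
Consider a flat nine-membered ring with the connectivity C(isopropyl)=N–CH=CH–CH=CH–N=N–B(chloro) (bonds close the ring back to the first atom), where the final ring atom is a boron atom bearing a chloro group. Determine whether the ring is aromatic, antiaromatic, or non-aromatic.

Antiaromatic

Check conjugation: each doubly-bonded ring atom is sp² with one p-orbital electron; each sp² =N– keeps its lone pair in-plane and puts one electron into the π system; the boron has an empty p orbital — every position has a p orbital, so the cyclic π system is continuous.
Adding the contributions, 4 × 2 = 8 from the double-bond units + 0 from the B(chloro) atom = 8.
8 = 4(2); a planar, fully conjugated 4n system is antiaromatic.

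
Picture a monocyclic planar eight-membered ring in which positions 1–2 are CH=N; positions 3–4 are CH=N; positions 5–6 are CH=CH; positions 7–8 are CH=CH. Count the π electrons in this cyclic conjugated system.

Check conjugation: every atom in a ring double bond is sp² and brings one electron to the p orbital; the doubly-bonded nitrogens are pyridine-type — their lone pairs lie in the ring plane, leaving one electron in the p orbital — every position has a p orbital, so the cyclic π system is continuous.
Tallying contributions gives 4 × 2 = 8 from the 4 double-bond units.

8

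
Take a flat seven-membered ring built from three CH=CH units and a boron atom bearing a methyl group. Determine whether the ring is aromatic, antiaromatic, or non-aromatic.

Aromatic

The p orbitals form a continuous loop: the double-bond atoms are sp², each contributing one p electron; the boron has an empty p orbital. The ring is fully conjugated.
Counting π electrons: 3 × 2 = 6 from the double-bond units + 0 from the B(methyl) atom = 6.
Since 6 = 4·1 + 2, the ring meets the 4n+2 criterion.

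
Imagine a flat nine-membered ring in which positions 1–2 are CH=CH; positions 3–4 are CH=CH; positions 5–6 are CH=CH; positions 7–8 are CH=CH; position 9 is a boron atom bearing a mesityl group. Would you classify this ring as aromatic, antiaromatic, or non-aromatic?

Antiaromatic

All ring atoms are sp² and supply a p orbital to the ring (every atom in a ring double bond is sp² and brings one electron to the p orbital; the boron has an empty p orbital); the conjugation is uninterrupted.
π-electron count: 4 × 2 = 8 from the double-bond units + 0 from the B(mesityl) atom = 8.
8 is a 4n count (n = 2), so the planar conjugated ring is antiaromatic.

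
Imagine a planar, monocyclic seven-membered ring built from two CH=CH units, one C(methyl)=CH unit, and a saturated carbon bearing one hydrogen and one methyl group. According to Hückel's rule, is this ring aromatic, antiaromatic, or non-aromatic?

Non-aromatic

The CH(methyl) position has four σ bonds — that saturated carbon is sp³ and has no p orbital in the ring π system — so the cyclic conjugation is interrupted.
A ring that is not fully conjugated cannot be aromatic or antiaromatic regardless of its π-electron count.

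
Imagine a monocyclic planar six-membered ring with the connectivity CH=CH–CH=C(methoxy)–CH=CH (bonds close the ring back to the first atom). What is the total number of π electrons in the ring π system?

All ring atoms are sp² and supply a p orbital to the ring (each doubly-bonded ring atom is sp² with one p-orbital electron); the conjugation is uninterrupted.
Counting π electrons: 3 × 2 = 6 from the 3 double-bond units.

6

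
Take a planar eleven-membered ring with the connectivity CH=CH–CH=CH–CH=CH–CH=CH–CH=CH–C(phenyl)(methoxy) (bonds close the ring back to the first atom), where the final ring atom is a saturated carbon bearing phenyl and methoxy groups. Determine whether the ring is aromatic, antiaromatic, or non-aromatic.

The C(phenyl)(methoxy) position has four σ bonds — that saturated carbon is sp³ and has no p orbital in the ring π system — so the cyclic conjugation is interrupted.
Without a continuous loop of overlapping p orbitals the Hückel electron count never comes into play.

Non-aromatic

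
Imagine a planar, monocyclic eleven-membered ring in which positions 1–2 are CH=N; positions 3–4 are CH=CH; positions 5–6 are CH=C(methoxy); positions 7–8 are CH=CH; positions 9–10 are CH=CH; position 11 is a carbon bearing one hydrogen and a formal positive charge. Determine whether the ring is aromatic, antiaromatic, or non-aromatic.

Aromatic

All ring atoms are sp² and supply a p orbital to the ring (each doubly-bonded ring atom is sp² with one p-orbital electron; the doubly-bonded nitrogens are pyridine-type — their lone pairs lie in the ring plane, leaving one electron in the p orbital; the carbocation has an empty p orbital); the conjugation is uninterrupted.
π-electron count: 5 × 2 = 10 from the double-bond units + 0 from the CH(+) atom = 10.
That gives a 4n+2 count (10, n = 2).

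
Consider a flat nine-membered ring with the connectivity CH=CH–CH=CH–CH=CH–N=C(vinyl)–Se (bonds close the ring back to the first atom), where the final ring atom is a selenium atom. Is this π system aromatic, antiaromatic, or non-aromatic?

Aromatic

Every ring atom contributes a p orbital perpendicular to the ring (the double-bond atoms are sp², each contributing one p electron; each sp² =N– keeps its lone pair in-plane and puts one electron into the π system; the selenium donates one lone pair from its p orbital), so the π system is cyclic and fully conjugated.
Adding the contributions, 4 × 2 = 8 from the double-bond units + 2 from the Se atom = 10.
With 10 π electrons (n = 2), the Hückel 4n+2 condition holds.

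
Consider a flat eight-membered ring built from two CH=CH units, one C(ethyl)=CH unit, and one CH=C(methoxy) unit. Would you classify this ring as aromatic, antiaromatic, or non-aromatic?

Every ring atom contributes a p orbital perpendicular to the ring (every atom in a ring double bond is sp² and brings one electron to the p orbital), so the π system is cyclic and fully conjugated.
Tallying contributions gives 4 × 2 = 8 from the 4 double-bond units.
A 4n π count (8, n = 2) in a planar conjugated ring means antiaromatic.

Antiaromatic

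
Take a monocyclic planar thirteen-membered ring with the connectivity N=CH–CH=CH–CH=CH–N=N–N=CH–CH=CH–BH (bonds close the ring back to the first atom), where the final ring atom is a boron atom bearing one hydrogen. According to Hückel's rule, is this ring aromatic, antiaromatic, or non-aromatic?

Antiaromatic

Every ring atom contributes a p orbital perpendicular to the ring (each doubly-bonded ring atom is sp² with one p-orbital electron; each =N– nitrogen is pyridine-type (lone pair in the sp² plane, one electron in the p orbital); the boron has an empty p orbital), so the π system is cyclic and fully conjugated.
Counting π electrons: 6 × 2 = 12 from the double-bond units + 0 from the BH atom = 12.
With 12 = 4·3 π electrons, Hückel's rule classifies the planar ring as antiaromatic.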